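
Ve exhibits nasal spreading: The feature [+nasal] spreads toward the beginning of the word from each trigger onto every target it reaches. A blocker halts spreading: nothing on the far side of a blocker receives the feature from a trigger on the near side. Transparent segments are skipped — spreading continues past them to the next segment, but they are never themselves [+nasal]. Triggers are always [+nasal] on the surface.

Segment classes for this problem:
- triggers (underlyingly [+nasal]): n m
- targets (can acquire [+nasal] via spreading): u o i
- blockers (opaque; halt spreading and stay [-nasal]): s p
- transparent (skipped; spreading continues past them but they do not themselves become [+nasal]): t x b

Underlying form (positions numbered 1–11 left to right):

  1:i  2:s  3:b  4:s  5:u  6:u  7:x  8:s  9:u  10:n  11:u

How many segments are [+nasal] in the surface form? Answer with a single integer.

From /n/ at 10 leftward: 9 /u/ → [+nasal]; 8 /s/ blocks.
Targets with no active source: positions 1 5 6 11 stay [-nasal].
[+nasal] positions on the surface: 9 10.

2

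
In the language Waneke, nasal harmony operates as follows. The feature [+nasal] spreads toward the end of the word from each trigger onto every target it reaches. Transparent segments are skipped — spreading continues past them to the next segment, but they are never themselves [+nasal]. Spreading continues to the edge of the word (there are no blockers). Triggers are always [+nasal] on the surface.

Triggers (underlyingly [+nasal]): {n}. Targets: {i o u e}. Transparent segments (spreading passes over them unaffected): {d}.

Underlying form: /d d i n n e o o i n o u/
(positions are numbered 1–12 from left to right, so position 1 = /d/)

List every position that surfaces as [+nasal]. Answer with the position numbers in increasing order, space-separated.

4 5 6 7 8 9 10 11 12

From /n/ at 4 rightward: 5 /n/ is itself a trigger — this domain ends here.
From /n/ at 5 rightward: 6 /e/ → [+nasal]; 7 /o/ → [+nasal]; 8 /o/ → [+nasal]; 9 /i/ → [+nasal]; 10 /n/ is itself a trigger — this domain ends here.
From /n/ at 10 rightward: 11 /o/ → [+nasal]; 12 /u/ → [+nasal]; word edge.
Target with no active source: position 3 stays [-nasal].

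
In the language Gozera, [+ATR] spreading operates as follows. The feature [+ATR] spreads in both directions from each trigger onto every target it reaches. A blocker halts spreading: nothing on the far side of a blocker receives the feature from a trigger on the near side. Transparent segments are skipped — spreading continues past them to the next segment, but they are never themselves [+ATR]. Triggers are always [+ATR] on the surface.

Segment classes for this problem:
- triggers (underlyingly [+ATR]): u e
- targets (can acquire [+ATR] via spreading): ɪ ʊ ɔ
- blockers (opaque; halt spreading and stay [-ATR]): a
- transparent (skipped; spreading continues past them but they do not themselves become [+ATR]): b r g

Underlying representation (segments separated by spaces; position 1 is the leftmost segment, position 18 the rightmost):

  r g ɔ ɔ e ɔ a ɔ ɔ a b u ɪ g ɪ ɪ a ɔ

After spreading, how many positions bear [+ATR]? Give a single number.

From /e/ at 5 rightward: 6 /ɔ/ → [+ATR]; 7 /a/ blocks.
From /e/ at 5 leftward: 4 /ɔ/ → [+ATR]; 3 /ɔ/ → [+ATR]; 2 /g/ transparent; 1 /r/ transparent; word edge.
From /u/ at 12 rightward: 13 /ɪ/ → [+ATR]; 14 /g/ transparent; 15 /ɪ/ → [+ATR]; 16 /ɪ/ → [+ATR]; 17 /a/ blocks.
From /u/ at 12 leftward: 11 /b/ transparent; 10 /a/ blocks.
Targets with no active source: positions 8 9 18 stay [-ATR].
[+ATR] positions on the surface: 3 4 5 6 12 13 15 16.

8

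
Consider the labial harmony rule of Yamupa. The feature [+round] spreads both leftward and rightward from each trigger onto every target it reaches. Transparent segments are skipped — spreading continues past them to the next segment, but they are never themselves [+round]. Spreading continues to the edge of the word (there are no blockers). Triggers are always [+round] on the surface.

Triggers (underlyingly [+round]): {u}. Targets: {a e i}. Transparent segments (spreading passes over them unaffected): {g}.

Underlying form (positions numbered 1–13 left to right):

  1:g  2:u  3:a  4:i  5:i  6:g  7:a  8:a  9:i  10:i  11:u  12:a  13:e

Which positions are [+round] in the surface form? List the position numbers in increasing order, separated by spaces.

2 3 4 5 7 8 9 10 11 12 13

From /u/ at 2 rightward: 3 /a/ → [+round]; 4 /i/ → [+round]; 5 /i/ → [+round]; 6 /g/ transparent; 7 /a/ → [+round]; 8 /a/ → [+round]; 9 /i/ → [+round]; 10 /i/ → [+round]; 11 /u/ is itself a trigger — this domain ends here.
From /u/ at 2 leftward: 1 /g/ transparent; word edge.
From /u/ at 11 rightward: 12 /a/ → [+round]; 13 /e/ → [+round]; word edge.
From /u/ at 11 leftward: 10 /i/ → [+round]; 9 /i/ → [+round]; 8 /a/ → [+round]; 7 /a/ → [+round]; 6 /g/ transparent; 5 /i/ → [+round]; 4 /i/ → [+round]; 3 /a/ → [+round]; 2 /u/ is itself a trigger — this domain ends here.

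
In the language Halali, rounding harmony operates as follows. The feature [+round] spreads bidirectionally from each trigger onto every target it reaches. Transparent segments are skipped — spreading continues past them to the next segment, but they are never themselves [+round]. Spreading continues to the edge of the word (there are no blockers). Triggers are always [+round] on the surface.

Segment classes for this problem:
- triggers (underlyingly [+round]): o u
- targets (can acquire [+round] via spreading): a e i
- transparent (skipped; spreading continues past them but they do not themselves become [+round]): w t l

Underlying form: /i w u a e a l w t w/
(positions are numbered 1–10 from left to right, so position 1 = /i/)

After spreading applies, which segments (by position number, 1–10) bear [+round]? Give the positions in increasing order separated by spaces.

From /u/ at 3 rightward: 4 /a/ → [+round]; 5 /e/ → [+round]; 6 /a/ → [+round]; 7 /l/ transparent; 8 /w/ transparent; 9 /t/ transparent; 10 /w/ transparent; word edge.
From /u/ at 3 leftward: 2 /w/ transparent; 1 /i/ → [+round]; word edge.

1 3 4 5 6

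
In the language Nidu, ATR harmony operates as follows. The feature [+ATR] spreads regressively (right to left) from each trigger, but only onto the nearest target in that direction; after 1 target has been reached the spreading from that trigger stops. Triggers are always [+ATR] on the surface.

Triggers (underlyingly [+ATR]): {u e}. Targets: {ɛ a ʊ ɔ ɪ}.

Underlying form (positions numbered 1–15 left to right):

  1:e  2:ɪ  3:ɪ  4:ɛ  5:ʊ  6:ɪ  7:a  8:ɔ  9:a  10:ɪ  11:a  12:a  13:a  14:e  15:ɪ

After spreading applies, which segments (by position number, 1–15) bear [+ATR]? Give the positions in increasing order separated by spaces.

1 13 14

From /e/ at 1 leftward: word edge.
From /e/ at 14 leftward: 13 /a/ → [+ATR]; bound reached.
Targets with no active source: positions 2 3 4 5 6 7 8 9 10 11 12 15 stay [-ATR].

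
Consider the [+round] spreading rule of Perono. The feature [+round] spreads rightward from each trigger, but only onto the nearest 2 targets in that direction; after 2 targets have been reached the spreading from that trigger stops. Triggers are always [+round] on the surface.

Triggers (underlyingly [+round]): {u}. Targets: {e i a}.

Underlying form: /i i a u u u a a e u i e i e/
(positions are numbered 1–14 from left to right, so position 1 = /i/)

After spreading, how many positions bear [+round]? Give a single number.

8

From /u/ at 4 rightward: 5 /u/ is itself a trigger — this domain ends here.
From /u/ at 5 rightward: 6 /u/ is itself a trigger — this domain ends here.
From /u/ at 6 rightward: 7 /a/ → [+round]; 8 /a/ → [+round]; bound reached.
From /u/ at 10 rightward: 11 /i/ → [+round]; 12 /e/ → [+round]; bound reached.
Targets with no active source: positions 1 2 3 9 13 14 stay [-round].
[+round] positions on the surface: 4 5 6 7 8 10 11 12.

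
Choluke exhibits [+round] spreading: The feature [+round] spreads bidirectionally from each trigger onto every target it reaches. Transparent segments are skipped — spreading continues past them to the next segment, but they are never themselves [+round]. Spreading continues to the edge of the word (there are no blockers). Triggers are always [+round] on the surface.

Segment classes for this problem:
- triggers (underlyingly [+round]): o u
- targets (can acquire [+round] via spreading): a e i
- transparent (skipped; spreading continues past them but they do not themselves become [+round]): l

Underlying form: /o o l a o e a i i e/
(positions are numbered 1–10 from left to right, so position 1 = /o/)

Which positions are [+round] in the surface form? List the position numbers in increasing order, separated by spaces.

1 2 4 5 6 7 8 9 10

From /o/ at 1 rightward: 2 /o/ is itself a trigger — this domain ends here.
From /o/ at 1 leftward: word edge.
From /o/ at 2 rightward: 3 /l/ transparent; 4 /a/ → [+round]; 5 /o/ is itself a trigger — this domain ends here.
From /o/ at 2 leftward: 1 /o/ is itself a trigger — this domain ends here.
From /o/ at 5 rightward: 6 /e/ → [+round]; 7 /a/ → [+round]; 8 /i/ → [+round]; 9 /i/ → [+round]; 10 /e/ → [+round]; word edge.
From /o/ at 5 leftward: 4 /a/ → [+round]; 3 /l/ transparent; 2 /o/ is itself a trigger — this domain ends here.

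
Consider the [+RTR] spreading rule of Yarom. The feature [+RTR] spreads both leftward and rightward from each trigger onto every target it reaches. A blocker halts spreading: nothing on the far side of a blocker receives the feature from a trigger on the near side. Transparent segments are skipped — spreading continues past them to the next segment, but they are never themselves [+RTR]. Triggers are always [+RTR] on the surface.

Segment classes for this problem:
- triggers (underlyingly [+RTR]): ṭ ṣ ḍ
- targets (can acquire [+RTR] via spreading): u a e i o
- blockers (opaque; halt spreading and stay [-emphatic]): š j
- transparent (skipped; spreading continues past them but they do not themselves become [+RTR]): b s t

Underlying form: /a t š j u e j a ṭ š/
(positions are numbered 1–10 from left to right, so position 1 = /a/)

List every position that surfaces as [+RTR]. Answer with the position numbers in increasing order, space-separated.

8 9

From /ṭ/ at 9 rightward: 10 /š/ blocks.
From /ṭ/ at 9 leftward: 8 /a/ → [+RTR]; 7 /j/ blocks.
Targets with no active source: positions 1 5 6 stay [-emphatic].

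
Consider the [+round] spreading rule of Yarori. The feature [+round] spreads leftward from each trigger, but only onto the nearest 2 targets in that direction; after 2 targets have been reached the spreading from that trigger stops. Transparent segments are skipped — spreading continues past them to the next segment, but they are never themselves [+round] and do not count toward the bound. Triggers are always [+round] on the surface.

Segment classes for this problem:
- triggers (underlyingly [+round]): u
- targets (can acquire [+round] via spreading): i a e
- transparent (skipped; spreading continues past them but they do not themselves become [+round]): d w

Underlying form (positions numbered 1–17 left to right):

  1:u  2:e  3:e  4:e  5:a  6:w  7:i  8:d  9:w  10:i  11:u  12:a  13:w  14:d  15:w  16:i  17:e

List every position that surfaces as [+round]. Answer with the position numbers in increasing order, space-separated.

From /u/ at 1 leftward: word edge.
From /u/ at 11 leftward: 10 /i/ → [+round]; 9 /w/ transparent; 8 /d/ transparent; 7 /i/ → [+round]; bound reached.
Targets with no active source: positions 2 3 4 5 12 16 17 stay [-round].

1 7 10 11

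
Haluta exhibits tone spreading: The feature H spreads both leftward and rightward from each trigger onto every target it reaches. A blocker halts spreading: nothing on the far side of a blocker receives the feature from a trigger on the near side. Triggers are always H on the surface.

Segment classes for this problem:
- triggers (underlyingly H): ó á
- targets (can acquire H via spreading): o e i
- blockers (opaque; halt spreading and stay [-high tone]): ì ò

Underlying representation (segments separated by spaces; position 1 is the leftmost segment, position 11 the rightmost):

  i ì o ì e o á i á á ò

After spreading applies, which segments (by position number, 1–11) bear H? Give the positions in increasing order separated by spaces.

From /á/ at 7 rightward: 8 /i/ → H; 9 /á/ is itself a trigger — this domain ends here.
From /á/ at 7 leftward: 6 /o/ → H; 5 /e/ → H; 4 /ì/ blocks.
From /á/ at 9 rightward: 10 /á/ is itself a trigger — this domain ends here.
From /á/ at 9 leftward: 8 /i/ → H; 7 /á/ is itself a trigger — this domain ends here.
From /á/ at 10 rightward: 11 /ò/ blocks.
From /á/ at 10 leftward: 9 /á/ is itself a trigger — this domain ends here.
Targets with no active source: positions 1 3 stay [-high tone].

5 6 7 8 9 10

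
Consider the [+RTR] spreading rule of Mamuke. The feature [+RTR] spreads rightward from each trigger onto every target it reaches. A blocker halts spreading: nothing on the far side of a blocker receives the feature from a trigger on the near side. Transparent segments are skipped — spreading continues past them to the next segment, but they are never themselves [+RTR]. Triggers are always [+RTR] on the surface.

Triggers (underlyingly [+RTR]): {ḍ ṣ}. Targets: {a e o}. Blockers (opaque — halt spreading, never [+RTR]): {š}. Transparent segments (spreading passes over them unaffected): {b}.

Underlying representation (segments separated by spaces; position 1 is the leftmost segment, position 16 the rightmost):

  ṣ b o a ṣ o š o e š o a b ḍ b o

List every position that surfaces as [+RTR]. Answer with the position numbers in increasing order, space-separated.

1 3 4 5 6 14 16

From /ṣ/ at 1 rightward: 2 /b/ transparent; 3 /o/ → [+RTR]; 4 /a/ → [+RTR]; 5 /ṣ/ is itself a trigger — this domain ends here.
From /ṣ/ at 5 rightward: 6 /o/ → [+RTR]; 7 /š/ blocks.
From /ḍ/ at 14 rightward: 15 /b/ transparent; 16 /o/ → [+RTR]; word edge.
Targets with no active source: positions 8 9 11 12 stay [-emphatic].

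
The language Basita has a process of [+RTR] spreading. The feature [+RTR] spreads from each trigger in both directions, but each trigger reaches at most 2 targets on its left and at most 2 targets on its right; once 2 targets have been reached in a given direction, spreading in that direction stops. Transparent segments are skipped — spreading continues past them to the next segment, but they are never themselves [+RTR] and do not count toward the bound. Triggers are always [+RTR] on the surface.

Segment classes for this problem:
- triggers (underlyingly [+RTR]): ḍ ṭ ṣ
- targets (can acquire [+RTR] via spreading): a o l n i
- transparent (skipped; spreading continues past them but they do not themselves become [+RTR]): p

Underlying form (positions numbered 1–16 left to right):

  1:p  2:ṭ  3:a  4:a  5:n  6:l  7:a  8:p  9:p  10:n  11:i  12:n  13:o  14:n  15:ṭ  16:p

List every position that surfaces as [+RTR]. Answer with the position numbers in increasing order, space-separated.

From /ṭ/ at 2 rightward: 3 /a/ → [+RTR]; 4 /a/ → [+RTR]; bound reached.
From /ṭ/ at 2 leftward: 1 /p/ transparent; word edge.
From /ṭ/ at 15 rightward: 16 /p/ transparent; word edge.
From /ṭ/ at 15 leftward: 14 /n/ → [+RTR]; 13 /o/ → [+RTR]; bound reached.
Targets with no active source: positions 5 6 7 10 11 12 stay [-emphatic].

2 3 4 13 14 15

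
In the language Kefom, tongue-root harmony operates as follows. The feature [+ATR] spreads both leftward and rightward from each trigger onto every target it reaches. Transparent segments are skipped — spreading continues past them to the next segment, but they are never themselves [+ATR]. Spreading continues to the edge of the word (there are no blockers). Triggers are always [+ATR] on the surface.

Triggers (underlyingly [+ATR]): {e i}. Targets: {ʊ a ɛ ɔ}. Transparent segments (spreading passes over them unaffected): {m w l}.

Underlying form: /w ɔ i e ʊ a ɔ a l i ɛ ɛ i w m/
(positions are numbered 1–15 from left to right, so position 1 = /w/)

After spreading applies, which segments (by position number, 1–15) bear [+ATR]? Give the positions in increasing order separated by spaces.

2 3 4 5 6 7 8 10 11 12 13

From /i/ at 3 rightward: 4 /e/ is itself a trigger — this domain ends here.
From /i/ at 3 leftward: 2 /ɔ/ → [+ATR]; 1 /w/ transparent; word edge.
From /e/ at 4 rightward: 5 /ʊ/ → [+ATR]; 6 /a/ → [+ATR]; 7 /ɔ/ → [+ATR]; 8 /a/ → [+ATR]; 9 /l/ transparent; 10 /i/ is itself a trigger — this domain ends here.
From /e/ at 4 leftward: 3 /i/ is itself a trigger — this domain ends here.
From /i/ at 10 rightward: 11 /ɛ/ → [+ATR]; 12 /ɛ/ → [+ATR]; 13 /i/ is itself a trigger — this domain ends here.
From /i/ at 10 leftward: 9 /l/ transparent; 8 /a/ → [+ATR]; 7 /ɔ/ → [+ATR]; 6 /a/ → [+ATR]; 5 /ʊ/ → [+ATR]; 4 /e/ is itself a trigger — this domain ends here.
From /i/ at 13 rightward: 14 /w/ transparent; 15 /m/ transparent; word edge.
From /i/ at 13 leftward: 12 /ɛ/ → [+ATR]; 11 /ɛ/ → [+ATR]; 10 /i/ is itself a trigger — this domain ends here.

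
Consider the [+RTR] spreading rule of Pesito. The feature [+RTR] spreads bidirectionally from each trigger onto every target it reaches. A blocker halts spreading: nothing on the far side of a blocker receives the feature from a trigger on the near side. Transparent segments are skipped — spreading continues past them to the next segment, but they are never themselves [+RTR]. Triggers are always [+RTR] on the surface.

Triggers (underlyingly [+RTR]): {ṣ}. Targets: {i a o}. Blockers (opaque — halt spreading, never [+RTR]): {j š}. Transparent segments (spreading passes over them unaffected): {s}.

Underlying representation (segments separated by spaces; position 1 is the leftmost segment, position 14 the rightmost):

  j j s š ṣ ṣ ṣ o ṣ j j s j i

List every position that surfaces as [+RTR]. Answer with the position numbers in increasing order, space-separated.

5 6 7 8 9

From /ṣ/ at 5 rightward: 6 /ṣ/ is itself a trigger — this domain ends here.
From /ṣ/ at 5 leftward: 4 /š/ blocks.
From /ṣ/ at 6 rightward: 7 /ṣ/ is itself a trigger — this domain ends here.
From /ṣ/ at 6 leftward: 5 /ṣ/ is itself a trigger — this domain ends here.
From /ṣ/ at 7 rightward: 8 /o/ → [+RTR]; 9 /ṣ/ is itself a trigger — this domain ends here.
From /ṣ/ at 7 leftward: 6 /ṣ/ is itself a trigger — this domain ends here.
From /ṣ/ at 9 rightward: 10 /j/ blocks.
From /ṣ/ at 9 leftward: 8 /o/ → [+RTR]; 7 /ṣ/ is itself a trigger — this domain ends here.
Target with no active source: position 14 stays [-emphatic].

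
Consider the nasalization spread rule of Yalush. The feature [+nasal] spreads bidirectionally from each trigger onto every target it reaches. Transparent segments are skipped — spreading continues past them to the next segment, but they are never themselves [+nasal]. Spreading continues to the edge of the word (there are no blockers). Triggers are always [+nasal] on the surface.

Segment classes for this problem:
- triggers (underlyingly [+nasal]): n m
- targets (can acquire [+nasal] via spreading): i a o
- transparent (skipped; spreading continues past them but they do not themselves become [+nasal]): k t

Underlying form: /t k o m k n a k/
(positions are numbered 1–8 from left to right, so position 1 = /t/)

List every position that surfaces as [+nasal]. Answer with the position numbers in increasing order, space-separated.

From /m/ at 4 rightward: 5 /k/ transparent; 6 /n/ is itself a trigger — this domain ends here.
From /m/ at 4 leftward: 3 /o/ → [+nasal]; 2 /k/ transparent; 1 /t/ transparent; word edge.
From /n/ at 6 rightward: 7 /a/ → [+nasal]; 8 /k/ transparent; word edge.
From /n/ at 6 leftward: 5 /k/ transparent; 4 /m/ is itself a trigger — this domain ends here.

3 4 6 7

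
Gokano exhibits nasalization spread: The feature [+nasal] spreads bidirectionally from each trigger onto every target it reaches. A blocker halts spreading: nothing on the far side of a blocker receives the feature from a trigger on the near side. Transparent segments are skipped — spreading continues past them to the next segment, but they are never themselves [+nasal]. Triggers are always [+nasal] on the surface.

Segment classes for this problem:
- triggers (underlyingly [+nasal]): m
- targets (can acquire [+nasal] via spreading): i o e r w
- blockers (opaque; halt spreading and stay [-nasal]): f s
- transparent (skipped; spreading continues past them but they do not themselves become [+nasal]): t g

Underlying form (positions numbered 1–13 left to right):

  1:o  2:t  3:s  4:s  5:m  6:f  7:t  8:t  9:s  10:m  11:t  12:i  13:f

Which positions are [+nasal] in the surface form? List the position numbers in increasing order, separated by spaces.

5 10 12

From /m/ at 5 rightward: 6 /f/ blocks.
From /m/ at 5 leftward: 4 /s/ blocks.
From /m/ at 10 rightward: 11 /t/ transparent; 12 /i/ → [+nasal]; 13 /f/ blocks.
From /m/ at 10 leftward: 9 /s/ blocks.
Target with no active source: position 1 stays [-nasal].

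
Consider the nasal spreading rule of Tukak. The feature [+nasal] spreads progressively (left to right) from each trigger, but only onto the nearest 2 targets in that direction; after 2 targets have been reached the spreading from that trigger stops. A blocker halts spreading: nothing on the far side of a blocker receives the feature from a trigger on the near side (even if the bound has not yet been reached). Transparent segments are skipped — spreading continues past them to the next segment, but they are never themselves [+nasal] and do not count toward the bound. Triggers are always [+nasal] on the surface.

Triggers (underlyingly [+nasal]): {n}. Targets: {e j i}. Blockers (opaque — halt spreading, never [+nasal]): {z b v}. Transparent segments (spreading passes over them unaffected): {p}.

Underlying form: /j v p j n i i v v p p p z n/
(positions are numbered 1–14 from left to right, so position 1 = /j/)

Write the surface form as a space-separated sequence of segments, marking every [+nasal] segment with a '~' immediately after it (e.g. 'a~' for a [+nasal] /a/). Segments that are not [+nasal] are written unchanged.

From /n/ at 5 rightward: 6 /i/ → [+nasal]; 7 /i/ → [+nasal]; bound reached.
From /n/ at 14 rightward: word edge.
Targets with no active source: positions 1 4 stay [-nasal].
[+nasal] positions on the surface: 5 6 7 14.

j v p j n~ i~ i~ v v p p p z n~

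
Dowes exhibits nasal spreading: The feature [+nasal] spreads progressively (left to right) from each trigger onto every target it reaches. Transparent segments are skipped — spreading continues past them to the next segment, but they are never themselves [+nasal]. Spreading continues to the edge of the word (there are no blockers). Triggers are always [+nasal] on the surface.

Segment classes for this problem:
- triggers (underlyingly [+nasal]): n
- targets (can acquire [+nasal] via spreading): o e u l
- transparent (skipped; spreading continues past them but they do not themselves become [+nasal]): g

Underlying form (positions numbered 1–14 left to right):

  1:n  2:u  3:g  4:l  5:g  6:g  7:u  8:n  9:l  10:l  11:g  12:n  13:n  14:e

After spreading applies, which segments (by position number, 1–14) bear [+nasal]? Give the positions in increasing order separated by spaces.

1 2 4 7 8 9 10 12 13 14

From /n/ at 1 rightward: 2 /u/ → [+nasal]; 3 /g/ transparent; 4 /l/ → [+nasal]; 5 /g/ transparent; 6 /g/ transparent; 7 /u/ → [+nasal]; 8 /n/ is itself a trigger — this domain ends here.
From /n/ at 8 rightward: 9 /l/ → [+nasal]; 10 /l/ → [+nasal]; 11 /g/ transparent; 12 /n/ is itself a trigger — this domain ends here.
From /n/ at 12 rightward: 13 /n/ is itself a trigger — this domain ends here.
From /n/ at 13 rightward: 14 /e/ → [+nasal]; word edge.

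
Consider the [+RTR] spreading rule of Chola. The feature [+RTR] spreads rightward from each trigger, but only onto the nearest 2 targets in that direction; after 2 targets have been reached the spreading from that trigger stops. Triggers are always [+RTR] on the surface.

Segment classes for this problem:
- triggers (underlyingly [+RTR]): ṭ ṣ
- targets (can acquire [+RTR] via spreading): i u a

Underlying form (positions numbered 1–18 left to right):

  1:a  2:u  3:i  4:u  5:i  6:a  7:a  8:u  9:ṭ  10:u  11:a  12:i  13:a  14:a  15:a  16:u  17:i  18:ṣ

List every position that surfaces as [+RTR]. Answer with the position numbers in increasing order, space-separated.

9 10 11 18

From /ṭ/ at 9 rightward: 10 /u/ → [+RTR]; 11 /a/ → [+RTR]; bound reached.
From /ṣ/ at 18 rightward: word edge.
Targets with no active source: positions 1 2 3 4 5 6 7 8 12 13 14 15 16 17 stay [-emphatic].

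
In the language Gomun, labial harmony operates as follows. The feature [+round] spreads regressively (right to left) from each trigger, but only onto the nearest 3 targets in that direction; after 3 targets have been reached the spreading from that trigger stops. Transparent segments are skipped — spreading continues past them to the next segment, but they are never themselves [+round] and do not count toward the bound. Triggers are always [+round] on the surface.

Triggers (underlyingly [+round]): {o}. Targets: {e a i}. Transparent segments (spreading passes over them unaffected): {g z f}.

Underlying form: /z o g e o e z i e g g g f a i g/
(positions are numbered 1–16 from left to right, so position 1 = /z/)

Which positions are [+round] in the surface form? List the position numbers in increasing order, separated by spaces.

From /o/ at 2 leftward: 1 /z/ transparent; word edge.
From /o/ at 5 leftward: 4 /e/ → [+round]; 3 /g/ transparent; 2 /o/ is itself a trigger — this domain ends here.
Targets with no active source: positions 6 8 9 14 15 stay [-round].

2 4 5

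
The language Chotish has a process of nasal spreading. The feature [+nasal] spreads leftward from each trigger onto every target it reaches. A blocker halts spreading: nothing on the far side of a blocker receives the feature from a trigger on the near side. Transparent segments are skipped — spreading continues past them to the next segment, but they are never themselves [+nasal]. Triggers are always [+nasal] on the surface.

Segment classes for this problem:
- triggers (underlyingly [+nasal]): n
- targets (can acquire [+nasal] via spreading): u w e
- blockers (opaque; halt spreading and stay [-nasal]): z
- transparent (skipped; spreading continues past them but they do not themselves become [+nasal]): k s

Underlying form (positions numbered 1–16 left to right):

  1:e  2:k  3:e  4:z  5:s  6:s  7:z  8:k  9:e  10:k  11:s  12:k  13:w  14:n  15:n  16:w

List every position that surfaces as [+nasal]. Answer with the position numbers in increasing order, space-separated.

From /n/ at 14 leftward: 13 /w/ → [+nasal]; 12 /k/ transparent; 11 /s/ transparent; 10 /k/ transparent; 9 /e/ → [+nasal]; 8 /k/ transparent; 7 /z/ blocks.
From /n/ at 15 leftward: 14 /n/ is itself a trigger — this domain ends here.
Targets with no active source: positions 1 3 16 stay [-nasal].

9 13 14 15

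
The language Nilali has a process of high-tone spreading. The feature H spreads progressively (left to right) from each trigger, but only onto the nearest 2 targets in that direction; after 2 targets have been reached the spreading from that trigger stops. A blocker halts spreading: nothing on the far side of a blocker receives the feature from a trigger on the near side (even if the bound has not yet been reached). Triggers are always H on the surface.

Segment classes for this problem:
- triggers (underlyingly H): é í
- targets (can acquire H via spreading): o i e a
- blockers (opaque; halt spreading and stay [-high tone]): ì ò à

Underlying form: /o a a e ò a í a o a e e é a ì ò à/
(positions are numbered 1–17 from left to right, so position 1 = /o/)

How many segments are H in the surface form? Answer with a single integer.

5

From /í/ at 7 rightward: 8 /a/ → H; 9 /o/ → H; bound reached.
From /é/ at 13 rightward: 14 /a/ → H; 15 /ì/ blocks.
Targets with no active source: positions 1 2 3 4 6 10 11 12 stay [-high tone].
H positions on the surface: 7 8 9 13 14.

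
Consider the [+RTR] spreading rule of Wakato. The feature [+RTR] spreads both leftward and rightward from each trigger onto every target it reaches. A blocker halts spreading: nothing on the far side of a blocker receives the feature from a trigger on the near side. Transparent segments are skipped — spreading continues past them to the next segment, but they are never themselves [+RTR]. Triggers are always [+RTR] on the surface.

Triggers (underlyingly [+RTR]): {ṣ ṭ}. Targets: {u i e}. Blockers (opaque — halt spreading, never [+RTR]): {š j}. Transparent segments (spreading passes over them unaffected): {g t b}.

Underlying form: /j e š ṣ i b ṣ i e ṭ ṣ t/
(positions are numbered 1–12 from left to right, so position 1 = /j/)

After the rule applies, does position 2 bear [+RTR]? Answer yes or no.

From /ṣ/ at 4 rightward: 5 /i/ → [+RTR]; 6 /b/ transparent; 7 /ṣ/ is itself a trigger — this domain ends here.
From /ṣ/ at 4 leftward: 3 /š/ blocks.
From /ṣ/ at 7 rightward: 8 /i/ → [+RTR]; 9 /e/ → [+RTR]; 10 /ṭ/ is itself a trigger — this domain ends here.
From /ṣ/ at 7 leftward: 6 /b/ transparent; 5 /i/ → [+RTR]; 4 /ṣ/ is itself a trigger — this domain ends here.
From /ṭ/ at 10 rightward: 11 /ṣ/ is itself a trigger — this domain ends here.
From /ṭ/ at 10 leftward: 9 /e/ → [+RTR]; 8 /i/ → [+RTR]; 7 /ṣ/ is itself a trigger — this domain ends here.
From /ṣ/ at 11 rightward: 12 /t/ transparent; word edge.
From /ṣ/ at 11 leftward: 10 /ṭ/ is itself a trigger — this domain ends here.
Target with no active source: position 2 stays [-emphatic].
[+RTR] positions on the surface: 4 5 7 8 9 10 11.

no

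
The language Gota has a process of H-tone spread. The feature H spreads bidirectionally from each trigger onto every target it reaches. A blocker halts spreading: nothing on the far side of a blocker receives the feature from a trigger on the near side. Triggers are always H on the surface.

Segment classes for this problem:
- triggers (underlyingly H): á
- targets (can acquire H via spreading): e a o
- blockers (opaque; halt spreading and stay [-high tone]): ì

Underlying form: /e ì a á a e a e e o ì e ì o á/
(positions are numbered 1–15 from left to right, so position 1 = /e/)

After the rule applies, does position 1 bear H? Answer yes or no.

no

From /á/ at 4 rightward: 5 /a/ → H; 6 /e/ → H; 7 /a/ → H; 8 /e/ → H; 9 /e/ → H; 10 /o/ → H; 11 /ì/ blocks.
From /á/ at 4 leftward: 3 /a/ → H; 2 /ì/ blocks.
From /á/ at 15 rightward: word edge.
From /á/ at 15 leftward: 14 /o/ → H; 13 /ì/ blocks.
Targets with no active source: positions 1 12 stay [-high tone].
H positions on the surface: 3 4 5 6 7 8 9 10 14 15.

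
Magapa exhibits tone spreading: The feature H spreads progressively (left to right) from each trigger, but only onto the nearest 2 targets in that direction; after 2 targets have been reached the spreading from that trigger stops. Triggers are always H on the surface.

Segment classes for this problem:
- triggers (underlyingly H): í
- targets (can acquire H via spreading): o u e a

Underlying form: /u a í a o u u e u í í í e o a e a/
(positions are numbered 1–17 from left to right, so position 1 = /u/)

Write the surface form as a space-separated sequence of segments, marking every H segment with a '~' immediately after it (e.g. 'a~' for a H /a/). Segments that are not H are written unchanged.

From /í/ at 3 rightward: 4 /a/ → H; 5 /o/ → H; bound reached.
From /í/ at 10 rightward: 11 /í/ is itself a trigger — this domain ends here.
From /í/ at 11 rightward: 12 /í/ is itself a trigger — this domain ends here.
From /í/ at 12 rightward: 13 /e/ → H; 14 /o/ → H; bound reached.
Targets with no active source: positions 1 2 6 7 8 9 15 16 17 stay [-high tone].
H positions on the surface: 3 4 5 10 11 12 13 14.

u a í~ a~ o~ u u e u í~ í~ í~ e~ o~ a e a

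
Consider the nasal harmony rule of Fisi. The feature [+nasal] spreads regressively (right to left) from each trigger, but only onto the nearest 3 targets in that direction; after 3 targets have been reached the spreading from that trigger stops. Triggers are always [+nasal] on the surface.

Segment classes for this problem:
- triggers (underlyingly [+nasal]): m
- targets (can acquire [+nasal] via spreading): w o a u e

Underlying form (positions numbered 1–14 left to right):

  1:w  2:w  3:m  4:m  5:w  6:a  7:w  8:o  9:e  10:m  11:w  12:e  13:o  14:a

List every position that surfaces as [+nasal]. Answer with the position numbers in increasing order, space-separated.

1 2 3 4 7 8 9 10

From /m/ at 3 leftward: 2 /w/ → [+nasal]; 1 /w/ → [+nasal]; word edge.
From /m/ at 4 leftward: 3 /m/ is itself a trigger — this domain ends here.
From /m/ at 10 leftward: 9 /e/ → [+nasal]; 8 /o/ → [+nasal]; 7 /w/ → [+nasal]; bound reached.
Targets with no active source: positions 5 6 11 12 13 14 stay [-nasal].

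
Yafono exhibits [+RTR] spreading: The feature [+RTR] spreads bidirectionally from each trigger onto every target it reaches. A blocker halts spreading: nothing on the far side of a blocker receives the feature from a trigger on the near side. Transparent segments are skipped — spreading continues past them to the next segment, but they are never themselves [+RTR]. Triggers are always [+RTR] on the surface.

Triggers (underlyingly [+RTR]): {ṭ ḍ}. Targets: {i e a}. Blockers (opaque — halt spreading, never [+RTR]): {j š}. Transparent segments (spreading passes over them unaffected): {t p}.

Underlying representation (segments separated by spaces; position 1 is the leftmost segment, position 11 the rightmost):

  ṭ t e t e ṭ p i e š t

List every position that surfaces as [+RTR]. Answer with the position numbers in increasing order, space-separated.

1 3 5 6 8 9

From /ṭ/ at 1 rightward: 2 /t/ transparent; 3 /e/ → [+RTR]; 4 /t/ transparent; 5 /e/ → [+RTR]; 6 /ṭ/ is itself a trigger — this domain ends here.
From /ṭ/ at 1 leftward: word edge.
From /ṭ/ at 6 rightward: 7 /p/ transparent; 8 /i/ → [+RTR]; 9 /e/ → [+RTR]; 10 /š/ blocks.
From /ṭ/ at 6 leftward: 5 /e/ → [+RTR]; 4 /t/ transparent; 3 /e/ → [+RTR]; 2 /t/ transparent; 1 /ṭ/ is itself a trigger — this domain ends here.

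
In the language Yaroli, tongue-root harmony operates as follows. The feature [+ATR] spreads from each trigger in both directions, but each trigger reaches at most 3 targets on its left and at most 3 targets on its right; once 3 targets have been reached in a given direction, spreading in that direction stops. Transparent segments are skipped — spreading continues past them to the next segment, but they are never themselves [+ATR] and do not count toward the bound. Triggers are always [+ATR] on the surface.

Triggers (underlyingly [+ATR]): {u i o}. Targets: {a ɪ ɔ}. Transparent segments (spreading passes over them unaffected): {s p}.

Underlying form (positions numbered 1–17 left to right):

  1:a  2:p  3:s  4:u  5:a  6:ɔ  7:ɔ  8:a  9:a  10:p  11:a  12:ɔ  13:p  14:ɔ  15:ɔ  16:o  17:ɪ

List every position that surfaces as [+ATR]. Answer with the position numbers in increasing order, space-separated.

From /u/ at 4 rightward: 5 /a/ → [+ATR]; 6 /ɔ/ → [+ATR]; 7 /ɔ/ → [+ATR]; bound reached.
From /u/ at 4 leftward: 3 /s/ transparent; 2 /p/ transparent; 1 /a/ → [+ATR]; word edge.
From /o/ at 16 rightward: 17 /ɪ/ → [+ATR]; word edge.
From /o/ at 16 leftward: 15 /ɔ/ → [+ATR]; 14 /ɔ/ → [+ATR]; 13 /p/ transparent; 12 /ɔ/ → [+ATR]; bound reached.
Targets with no active source: positions 8 9 11 stay [-ATR].

1 4 5 6 7 12 14 15 16 17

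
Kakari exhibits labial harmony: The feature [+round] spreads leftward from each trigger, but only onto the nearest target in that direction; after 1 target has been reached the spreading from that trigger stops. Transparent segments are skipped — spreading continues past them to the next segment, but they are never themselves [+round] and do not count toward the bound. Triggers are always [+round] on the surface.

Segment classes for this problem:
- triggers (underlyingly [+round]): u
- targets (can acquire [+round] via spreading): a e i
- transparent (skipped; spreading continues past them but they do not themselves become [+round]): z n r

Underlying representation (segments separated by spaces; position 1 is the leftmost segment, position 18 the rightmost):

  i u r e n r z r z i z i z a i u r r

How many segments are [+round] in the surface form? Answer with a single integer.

From /u/ at 2 leftward: 1 /i/ → [+round]; bound reached.
From /u/ at 16 leftward: 15 /i/ → [+round]; bound reached.
Targets with no active source: positions 4 10 12 14 stay [-round].
[+round] positions on the surface: 1 2 15 16.

4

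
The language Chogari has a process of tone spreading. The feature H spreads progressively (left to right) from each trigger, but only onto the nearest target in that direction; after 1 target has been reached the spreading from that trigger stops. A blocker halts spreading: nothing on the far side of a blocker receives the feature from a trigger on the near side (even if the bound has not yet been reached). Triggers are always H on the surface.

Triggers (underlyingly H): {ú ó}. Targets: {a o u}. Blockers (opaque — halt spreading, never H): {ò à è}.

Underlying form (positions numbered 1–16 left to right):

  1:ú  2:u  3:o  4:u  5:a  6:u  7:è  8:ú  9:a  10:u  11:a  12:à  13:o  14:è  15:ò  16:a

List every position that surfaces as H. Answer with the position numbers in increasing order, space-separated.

From /ú/ at 1 rightward: 2 /u/ → H; bound reached.
From /ú/ at 8 rightward: 9 /a/ → H; bound reached.
Targets with no active source: positions 3 4 5 6 10 11 13 16 stay [-high tone].

1 2 8 9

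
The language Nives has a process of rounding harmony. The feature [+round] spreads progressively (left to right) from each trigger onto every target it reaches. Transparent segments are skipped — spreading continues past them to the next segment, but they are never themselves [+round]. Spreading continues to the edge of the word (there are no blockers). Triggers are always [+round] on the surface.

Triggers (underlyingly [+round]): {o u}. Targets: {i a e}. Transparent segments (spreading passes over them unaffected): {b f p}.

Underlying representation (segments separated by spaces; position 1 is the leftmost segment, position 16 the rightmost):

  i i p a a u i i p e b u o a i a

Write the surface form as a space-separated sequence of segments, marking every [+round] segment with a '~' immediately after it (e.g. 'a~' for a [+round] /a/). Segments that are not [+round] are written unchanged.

From /u/ at 6 rightward: 7 /i/ → [+round]; 8 /i/ → [+round]; 9 /p/ transparent; 10 /e/ → [+round]; 11 /b/ transparent; 12 /u/ is itself a trigger — this domain ends here.
From /u/ at 12 rightward: 13 /o/ is itself a trigger — this domain ends here.
From /o/ at 13 rightward: 14 /a/ → [+round]; 15 /i/ → [+round]; 16 /a/ → [+round]; word edge.
Targets with no active source: positions 1 2 4 5 stay [-round].
[+round] positions on the surface: 6 7 8 10 12 13 14 15 16.

i i p a a u~ i~ i~ p e~ b u~ o~ a~ i~ a~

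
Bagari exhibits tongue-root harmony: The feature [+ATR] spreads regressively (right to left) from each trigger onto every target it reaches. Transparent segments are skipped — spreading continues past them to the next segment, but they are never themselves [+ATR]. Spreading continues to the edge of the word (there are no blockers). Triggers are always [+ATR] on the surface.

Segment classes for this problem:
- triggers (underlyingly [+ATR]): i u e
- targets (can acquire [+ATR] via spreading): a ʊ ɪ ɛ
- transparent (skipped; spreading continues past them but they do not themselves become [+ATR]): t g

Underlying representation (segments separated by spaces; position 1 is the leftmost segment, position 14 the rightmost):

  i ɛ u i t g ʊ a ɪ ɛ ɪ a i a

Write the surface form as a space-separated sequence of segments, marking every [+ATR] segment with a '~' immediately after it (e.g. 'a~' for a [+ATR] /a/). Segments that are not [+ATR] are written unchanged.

i~ ɛ~ u~ i~ t g ʊ~ a~ ɪ~ ɛ~ ɪ~ a~ i~ a

From /i/ at 1 leftward: word edge.
From /u/ at 3 leftward: 2 /ɛ/ → [+ATR]; 1 /i/ is itself a trigger — this domain ends here.
From /i/ at 4 leftward: 3 /u/ is itself a trigger — this domain ends here.
From /i/ at 13 leftward: 12 /a/ → [+ATR]; 11 /ɪ/ → [+ATR]; 10 /ɛ/ → [+ATR]; 9 /ɪ/ → [+ATR]; 8 /a/ → [+ATR]; 7 /ʊ/ → [+ATR]; 6 /g/ transparent; 5 /t/ transparent; 4 /i/ is itself a trigger — this domain ends here.
Target with no active source: position 14 stays [-ATR].
[+ATR] positions on the surface: 1 2 3 4 7 8 9 10 11 12 13.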